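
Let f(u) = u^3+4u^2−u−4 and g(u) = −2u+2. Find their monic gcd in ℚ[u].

u−1

Euclidean algorithm in ℚ[u]:
  u^3+4u^2−u−4 = (−(1/2)u^2−(5/2)u−2)(−2u+2) + (0)
Last nonzero remainder: −2u+2. Dividing through by −2 gives the monic gcd u−1.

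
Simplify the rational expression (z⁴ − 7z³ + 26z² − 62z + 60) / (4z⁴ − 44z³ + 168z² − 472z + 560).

Repeated division with remainder:
  z⁴ − 7z³ + 26z² − 62z + 60 = (1/4)(4z⁴ − 44z³ + 168z² − 472z + 560) + (4z³ − 16z² + 56z − 80)
  4z⁴ − 44z³ + 168z² − 472z + 560 = (z − 7)(4z³ − 16z² + 56z − 80) + (0)
Last nonzero remainder: 4z³ − 16z² + 56z − 80. Dividing through by 4 gives the monic gcd z³ − 4z² + 14z − 20.
Cancel z³ − 4z² + 14z − 20 from numerator and denominator to get the reduced form.

(z − 3)/(4z − 28)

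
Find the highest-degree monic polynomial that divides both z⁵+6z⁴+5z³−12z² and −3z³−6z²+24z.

By polynomial division,
  z⁵+6z⁴+5z³−12z² = (−(1/3)z²−(4/3)z−5/3)(−3z³−6z²+24z) + (10z²+40z)
  −3z³−6z²+24z = (−(3/10)z+3/5)(10z²+40z) + (0)
Last nonzero remainder: 10z²+40z. Dividing through by 10 gives the monic gcd z²+4z.

z²+4z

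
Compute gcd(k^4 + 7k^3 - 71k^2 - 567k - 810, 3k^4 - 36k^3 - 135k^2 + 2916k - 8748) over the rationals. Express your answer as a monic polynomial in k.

Apply the Euclidean algorithm:
  k^4 + 7k^3 - 71k^2 - 567k - 810 = (1/3)(3k^4 - 36k^3 - 135k^2 + 2916k - 8748) + (19k^3 - 26k^2 - 1539k + 2106)
  3k^4 - 36k^3 - 135k^2 + 2916k - 8748 = ((3/19)k - 606/361)(19k^3 - 26k^2 - 1539k + 2106) + ((23232/361)k^2 - 1881792/361)
  19k^3 - 26k^2 - 1539k + 2106 = ((6859/23232)k - 4693/11616)((23232/361)k^2 - 1881792/361) + (0)
Last nonzero remainder: (23232/361)k^2 - 1881792/361. Dividing through by 23232/361 gives the monic gcd k^2 - 81.

k^2 - 81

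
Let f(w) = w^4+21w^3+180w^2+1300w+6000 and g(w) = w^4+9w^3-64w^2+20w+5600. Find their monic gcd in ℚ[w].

w^2+20w+100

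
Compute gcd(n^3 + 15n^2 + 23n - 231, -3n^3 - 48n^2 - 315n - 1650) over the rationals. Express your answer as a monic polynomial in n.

Repeated division with remainder:
  n^3 + 15n^2 + 23n - 231 = (-1/3)(-3n^3 - 48n^2 - 315n - 1650) + (-n^2 - 82n - 781)
  -3n^3 - 48n^2 - 315n - 1650 = (3n - 198)(-n^2 - 82n - 781) + (-14208n - 156288)
  -n^2 - 82n - 781 = ((1/14208)n + 71/14208)(-14208n - 156288) + (0)
Last nonzero remainder: -14208n - 156288. Dividing through by -14208 gives the monic gcd n + 11.

n + 11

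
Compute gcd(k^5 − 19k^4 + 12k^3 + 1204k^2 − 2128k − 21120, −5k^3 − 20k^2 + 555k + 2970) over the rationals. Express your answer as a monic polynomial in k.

Euclidean algorithm in ℚ[k]:
  k^5 − 19k^4 + 12k^3 + 1204k^2 − 2128k − 21120 = (−(1/5)k^2 + (23/5)k − 43)(−5k^3 − 20k^2 + 555k + 2970) + (−1615k^2 + 8075k + 106590)
  −5k^3 − 20k^2 + 555k + 2970 = ((1/323)k + 9/323)(−1615k^2 + 8075k + 106590) + (0)
Last nonzero remainder: −1615k^2 + 8075k + 106590. Dividing through by −1615 gives the monic gcd k^2 − 5k − 66.

k^2 − 5k − 66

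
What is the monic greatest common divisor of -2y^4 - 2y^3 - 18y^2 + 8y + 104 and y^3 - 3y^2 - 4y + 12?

Euclidean algorithm in ℚ[y]:
  -2y^4 - 2y^3 - 18y^2 + 8y + 104 = (-2y - 8)(y^3 - 3y^2 - 4y + 12) + (-50y^2 + 200)
  y^3 - 3y^2 - 4y + 12 = (-(1/50)y + 3/50)(-50y^2 + 200) + (0)
Last nonzero remainder: -50y^2 + 200. Dividing through by -50 gives the monic gcd y^2 - 4.

y^2 - 4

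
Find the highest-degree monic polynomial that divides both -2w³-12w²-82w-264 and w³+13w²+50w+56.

Repeated division with remainder:
  -2w³-12w²-82w-264 = (-2)(w³+13w²+50w+56) + (14w²+18w-152)
  w³+13w²+50w+56 = ((1/14)w+41/49)(14w²+18w-152) + ((2244/49)w+8976/49)
  14w²+18w-152 = ((343/1122)w-931/1122)((2244/49)w+8976/49) + (0)
Last nonzero remainder: (2244/49)w+8976/49. Dividing through by 2244/49 gives the monic gcd w+4.

w+4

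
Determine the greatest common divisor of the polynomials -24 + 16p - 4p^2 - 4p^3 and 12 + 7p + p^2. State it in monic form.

By polynomial division,
  -4p^3 - 4p^2 + 16p - 24 = (-4p + 24)(p^2 + 7p + 12) + (-104p - 312)
  p^2 + 7p + 12 = (-(1/104)p - 1/26)(-104p - 312) + (0)
Last nonzero remainder: -104p - 312. Dividing through by -104 gives the monic gcd p + 3.

3 + p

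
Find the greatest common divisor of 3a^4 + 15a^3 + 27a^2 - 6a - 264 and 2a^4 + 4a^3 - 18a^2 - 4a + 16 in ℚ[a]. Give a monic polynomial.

Apply the Euclidean algorithm:
  3a^4 + 15a^3 + 27a^2 - 6a - 264 = (3/2)(2a^4 + 4a^3 - 18a^2 - 4a + 16) + (9a^3 + 54a^2 - 288)
  2a^4 + 4a^3 - 18a^2 - 4a + 16 = ((2/9)a - 8/9)(9a^3 + 54a^2 - 288) + (30a^2 + 60a - 240)
  9a^3 + 54a^2 - 288 = ((3/10)a + 6/5)(30a^2 + 60a - 240) + (0)
Last nonzero remainder: 30a^2 + 60a - 240. Dividing through by 30 gives the monic gcd a^2 + 2a - 8.

a^2 + 2a - 8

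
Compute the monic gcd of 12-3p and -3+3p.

1

Apply the Euclidean algorithm:
  -3p+12 = (-1)(3p-3) + (9)
  3p-3 = ((1/3)p-1/3)(9) + (0)
The last nonzero remainder is the constant 9, so the polynomials are coprime and gcd = 1.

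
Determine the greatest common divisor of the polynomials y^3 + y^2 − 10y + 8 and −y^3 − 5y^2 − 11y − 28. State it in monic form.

y + 4

Apply the Euclidean algorithm:
  y^3 + y^2 − 10y + 8 = (−1)(−y^3 − 5y^2 − 11y − 28) + (−4y^2 − 21y − 20)
  −y^3 − 5y^2 − 11y − 28 = ((1/4)y − 1/16)(−4y^2 − 21y − 20) + (−(117/16)y − 117/4)
  −4y^2 − 21y − 20 = ((64/117)y + 80/117)(−(117/16)y − 117/4) + (0)
Last nonzero remainder: −(117/16)y − 117/4. Dividing through by −117/16 gives the monic gcd y + 4.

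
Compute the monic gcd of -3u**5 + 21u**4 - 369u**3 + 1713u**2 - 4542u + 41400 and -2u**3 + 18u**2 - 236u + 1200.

u**3 - 9u**2 + 118u - 600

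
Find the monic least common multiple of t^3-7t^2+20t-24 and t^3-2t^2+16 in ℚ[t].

Apply the Euclidean algorithm:
  t^3-7t^2+20t-24 = (t^3-2t^2+16) + (-5t^2+20t-40)
  t^3-2t^2+16 = (-(1/5)t-2/5)(-5t^2+20t-40) + (0)
Last nonzero remainder: -5t^2+20t-40. Dividing through by -5 gives the monic gcd t^2-4t+8.
Then lcm(f, g) = f·g / gcd(f, g); expanding and making the result monic gives the answer.

t^4-5t^3+6t^2+16t-48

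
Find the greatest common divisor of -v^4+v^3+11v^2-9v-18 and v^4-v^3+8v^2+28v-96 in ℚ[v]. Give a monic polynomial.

Euclidean algorithm in ℚ[v]:
  -v^4+v^3+11v^2-9v-18 = (-1)(v^4-v^3+8v^2+28v-96) + (19v^2+19v-114)
  v^4-v^3+8v^2+28v-96 = ((1/19)v^2-(2/19)v+16/19)(19v^2+19v-114) + (0)
Last nonzero remainder: 19v^2+19v-114. Dividing through by 19 gives the monic gcd v^2+v-6.

v^2+v-6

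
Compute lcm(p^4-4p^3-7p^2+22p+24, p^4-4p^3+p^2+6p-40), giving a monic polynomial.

p^6-6p^5+6p^4+16p^3-55p^2+62p+120

Apply the Euclidean algorithm:
  p^4-4p^3-7p^2+22p+24 = (p^4-4p^3+p^2+6p-40) + (-8p^2+16p+64)
  p^4-4p^3+p^2+6p-40 = (-(1/8)p^2+(1/4)p-5/8)(-8p^2+16p+64) + (0)
Last nonzero remainder: -8p^2+16p+64. Dividing through by -8 gives the monic gcd p^2-2p-8.
Then lcm(f, g) = f·g / gcd(f, g); expanding and making the result monic gives the answer.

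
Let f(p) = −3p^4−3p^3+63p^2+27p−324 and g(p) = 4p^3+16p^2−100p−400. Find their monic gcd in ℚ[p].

p+4

Repeated division with remainder:
  −3p^4−3p^3+63p^2+27p−324 = (−(3/4)p+9/4)(4p^3+16p^2−100p−400) + (−48p^2−48p+576)
  4p^3+16p^2−100p−400 = (−(1/12)p−1/4)(−48p^2−48p+576) + (−64p−256)
  −48p^2−48p+576 = ((3/4)p−9/4)(−64p−256) + (0)
Last nonzero remainder: −64p−256. Dividing through by −64 gives the monic gcd p+4.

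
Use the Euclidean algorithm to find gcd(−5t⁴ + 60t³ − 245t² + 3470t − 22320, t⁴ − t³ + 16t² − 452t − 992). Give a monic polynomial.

Repeated division with remainder:
  −5t⁴ + 60t³ − 245t² + 3470t − 22320 = (−5)(t⁴ − t³ + 16t² − 452t − 992) + (55t³ − 165t² + 1210t − 27280)
  t⁴ − t³ + 16t² − 452t − 992 = ((1/55)t + 2/55)(55t³ − 165t² + 1210t − 27280) + (0)
Last nonzero remainder: 55t³ − 165t² + 1210t − 27280. Dividing through by 55 gives the monic gcd t³ − 3t² + 22t − 496.

t³ − 3t² + 22t − 496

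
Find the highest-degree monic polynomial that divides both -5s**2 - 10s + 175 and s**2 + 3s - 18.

1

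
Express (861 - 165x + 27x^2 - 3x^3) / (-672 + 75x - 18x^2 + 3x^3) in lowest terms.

Apply the Euclidean algorithm:
  -3x^3 + 27x^2 - 165x + 861 = (-1)(3x^3 - 18x^2 + 75x - 672) + (9x^2 - 90x + 189)
  3x^3 - 18x^2 + 75x - 672 = ((1/3)x + 4/3)(9x^2 - 90x + 189) + (132x - 924)
  9x^2 - 90x + 189 = ((3/44)x - 9/44)(132x - 924) + (0)
Last nonzero remainder: 132x - 924. Dividing through by 132 gives the monic gcd x - 7.
Cancel x - 7 from numerator and denominator to get the reduced form.

(-41 + 2x - x^2)/(32 + x + x^2)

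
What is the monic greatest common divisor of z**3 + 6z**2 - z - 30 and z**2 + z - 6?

z**2 + z - 6

By polynomial division,
  z**3 + 6z**2 - z - 30 = (z + 5)(z**2 + z - 6) + (0)
The last nonzero remainder z**2 + z - 6 is already monic.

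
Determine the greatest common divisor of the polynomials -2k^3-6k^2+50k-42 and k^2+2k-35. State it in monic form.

By polynomial division,
  -2k^3-6k^2+50k-42 = (-2k-2)(k^2+2k-35) + (-16k-112)
  k^2+2k-35 = (-(1/16)k+5/16)(-16k-112) + (0)
Last nonzero remainder: -16k-112. Dividing through by -16 gives the monic gcd k+7.

k+7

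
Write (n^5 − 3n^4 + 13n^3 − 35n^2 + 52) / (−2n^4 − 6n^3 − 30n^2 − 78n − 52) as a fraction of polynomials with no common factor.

(−n^2 + 4n − 4)/(2n + 4)

Repeated division with remainder:
  n^5 − 3n^4 + 13n^3 − 35n^2 + 52 = (−(1/2)n + 3)(−2n^4 − 6n^3 − 30n^2 − 78n − 52) + (16n^3 + 16n^2 + 208n + 208)
  −2n^4 − 6n^3 − 30n^2 − 78n − 52 = (−(1/8)n − 1/4)(16n^3 + 16n^2 + 208n + 208) + (0)
Last nonzero remainder: 16n^3 + 16n^2 + 208n + 208. Dividing through by 16 gives the monic gcd n^3 + n^2 + 13n + 13.
Cancel n^3 + n^2 + 13n + 13 from numerator and denominator to get the reduced form.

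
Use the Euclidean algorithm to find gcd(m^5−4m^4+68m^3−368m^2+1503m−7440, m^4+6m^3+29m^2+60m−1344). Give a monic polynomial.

m^2+3m+48

By polynomial division,
  m^5−4m^4+68m^3−368m^2+1503m−7440 = (m−10)(m^4+6m^3+29m^2+60m−1344) + (99m^3−138m^2+3447m−20880)
  m^4+6m^3+29m^2+60m−1344 = ((1/99)m+244/3267)(99m^3−138m^2+3447m−20880) + ((4888/1089)m^2+(4888/363)m+78208/363)
  99m^3−138m^2+3447m−20880 = ((107811/4888)m−473715/4888)((4888/1089)m^2+(4888/363)m+78208/363) + (0)
Last nonzero remainder: (4888/1089)m^2+(4888/363)m+78208/363. Dividing through by 4888/1089 gives the monic gcd m^2+3m+48.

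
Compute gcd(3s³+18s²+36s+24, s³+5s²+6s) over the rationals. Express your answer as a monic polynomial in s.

s+2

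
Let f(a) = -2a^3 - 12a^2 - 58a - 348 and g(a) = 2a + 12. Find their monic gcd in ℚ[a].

a + 6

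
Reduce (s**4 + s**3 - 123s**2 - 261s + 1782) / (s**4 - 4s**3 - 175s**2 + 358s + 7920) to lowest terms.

Apply the Euclidean algorithm:
  s**4 + s**3 - 123s**2 - 261s + 1782 = (s**4 - 4s**3 - 175s**2 + 358s + 7920) + (5s**3 + 52s**2 - 619s - 6138)
  s**4 - 4s**3 - 175s**2 + 358s + 7920 = ((1/5)s - 72/25)(5s**3 + 52s**2 - 619s - 6138) + ((2464/25)s**2 - (4928/25)s - 243936/25)
  5s**3 + 52s**2 - 619s - 6138 = ((125/2464)s + 775/1232)((2464/25)s**2 - (4928/25)s - 243936/25) + (0)
Last nonzero remainder: (2464/25)s**2 - (4928/25)s - 243936/25. Dividing through by 2464/25 gives the monic gcd s**2 - 2s - 99.
Cancel s**2 - 2s - 99 from numerator and denominator to get the reduced form.

(s**2 + 3s - 18)/(s**2 - 2s - 80)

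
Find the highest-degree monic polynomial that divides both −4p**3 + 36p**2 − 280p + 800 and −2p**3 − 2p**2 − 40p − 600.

p**2 − 5p + 50

Euclidean algorithm in ℚ[p]:
  −4p**3 + 36p**2 − 280p + 800 = (2)(−2p**3 − 2p**2 − 40p − 600) + (40p**2 − 200p + 2000)
  −2p**3 − 2p**2 − 40p − 600 = (−(1/20)p − 3/10)(40p**2 − 200p + 2000) + (0)
Last nonzero remainder: 40p**2 − 200p + 2000. Dividing through by 40 gives the monic gcd p**2 − 5p + 50.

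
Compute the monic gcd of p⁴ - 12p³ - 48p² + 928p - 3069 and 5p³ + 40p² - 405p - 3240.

Apply the Euclidean algorithm:
  p⁴ - 12p³ - 48p² + 928p - 3069 = ((1/5)p - 4)(5p³ + 40p² - 405p - 3240) + (193p² - 44p - 16029)
  5p³ + 40p² - 405p - 3240 = ((5/193)p + 7940/37249)(193p² - 44p - 16029) + ((731500/37249)p + 6583500/37249)
  193p² - 44p - 16029 = ((7189057/731500)p - 66340469/731500)((731500/37249)p + 6583500/37249) + (0)
Last nonzero remainder: (731500/37249)p + 6583500/37249. Dividing through by 731500/37249 gives the monic gcd p + 9.

p + 9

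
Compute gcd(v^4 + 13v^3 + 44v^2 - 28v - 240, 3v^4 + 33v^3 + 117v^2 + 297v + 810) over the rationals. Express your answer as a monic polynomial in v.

Apply the Euclidean algorithm:
  v^4 + 13v^3 + 44v^2 - 28v - 240 = (1/3)(3v^4 + 33v^3 + 117v^2 + 297v + 810) + (2v^3 + 5v^2 - 127v - 510)
  3v^4 + 33v^3 + 117v^2 + 297v + 810 = ((3/2)v + 51/4)(2v^3 + 5v^2 - 127v - 510) + ((975/4)v^2 + (10725/4)v + 14625/2)
  2v^3 + 5v^2 - 127v - 510 = ((8/975)v - 68/975)((975/4)v^2 + (10725/4)v + 14625/2) + (0)
Last nonzero remainder: (975/4)v^2 + (10725/4)v + 14625/2. Dividing through by 975/4 gives the monic gcd v^2 + 11v + 30.

v^2 + 11v + 30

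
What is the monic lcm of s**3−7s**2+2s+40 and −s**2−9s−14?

s**4−47s**2+54s+280

Apply the Euclidean algorithm:
  s**3−7s**2+2s+40 = (−s+16)(−s**2−9s−14) + (132s+264)
  −s**2−9s−14 = (−(1/132)s−7/132)(132s+264) + (0)
Last nonzero remainder: 132s+264. Dividing through by 132 gives the monic gcd s+2.
Then lcm(f, g) = f·g / gcd(f, g); expanding and making the result monic gives the answer.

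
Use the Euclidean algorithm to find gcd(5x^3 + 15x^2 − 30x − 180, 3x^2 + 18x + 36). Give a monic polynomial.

Euclidean algorithm in ℚ[x]:
  5x^3 + 15x^2 − 30x − 180 = ((5/3)x − 5)(3x^2 + 18x + 36) + (0)
Last nonzero remainder: 3x^2 + 18x + 36. Dividing through by 3 gives the monic gcd x^2 + 6x + 12.

x^2 + 6x + 12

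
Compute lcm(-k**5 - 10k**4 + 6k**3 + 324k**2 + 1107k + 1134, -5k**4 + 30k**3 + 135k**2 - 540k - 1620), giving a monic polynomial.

Repeated division with remainder:
  -k**5 - 10k**4 + 6k**3 + 324k**2 + 1107k + 1134 = ((1/5)k + 16/5)(-5k**4 + 30k**3 + 135k**2 - 540k - 1620) + (-117k**3 + 3159k + 6318)
  -5k**4 + 30k**3 + 135k**2 - 540k - 1620 = ((5/117)k - 10/39)(-117k**3 + 3159k + 6318) + (0)
Last nonzero remainder: -117k**3 + 3159k + 6318. Dividing through by -117 gives the monic gcd k**3 - 27k - 54.
Then lcm(f, g) = f·g / gcd(f, g); expanding and making the result monic gives the answer.

k**6 + 4k**5 - 66k**4 - 288k**3 + 837k**2 + 5508k + 6804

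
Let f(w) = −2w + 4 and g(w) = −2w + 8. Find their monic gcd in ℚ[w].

Repeated division with remainder:
  −2w + 4 = (−2w + 8) + (−4)
  −2w + 8 = ((1/2)w − 2)(−4) + (0)
The last nonzero remainder is the constant −4, so the polynomials are coprime and gcd = 1.

1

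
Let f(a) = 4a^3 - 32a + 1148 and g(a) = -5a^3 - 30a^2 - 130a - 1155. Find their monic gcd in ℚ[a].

a + 7

Repeated division with remainder:
  4a^3 - 32a + 1148 = (-4/5)(-5a^3 - 30a^2 - 130a - 1155) + (-24a^2 - 136a + 224)
  -5a^3 - 30a^2 - 130a - 1155 = ((5/24)a + 5/72)(-24a^2 - 136a + 224) + (-(1505/9)a - 10535/9)
  -24a^2 - 136a + 224 = ((216/1505)a - 288/1505)(-(1505/9)a - 10535/9) + (0)
Last nonzero remainder: -(1505/9)a - 10535/9. Dividing through by -1505/9 gives the monic gcd a + 7.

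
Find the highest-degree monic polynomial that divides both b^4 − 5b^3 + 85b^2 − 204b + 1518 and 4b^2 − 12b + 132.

b^2 − 3b + 33

Euclidean algorithm in ℚ[b]:
  b^4 − 5b^3 + 85b^2 − 204b + 1518 = ((1/4)b^2 − (1/2)b + 23/2)(4b^2 − 12b + 132) + (0)
Last nonzero remainder: 4b^2 − 12b + 132. Dividing through by 4 gives the monic gcd b^2 − 3b + 33.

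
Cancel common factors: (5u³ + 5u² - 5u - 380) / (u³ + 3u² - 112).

(5u² + 25u + 95)/(u² + 7u + 28)

Euclidean algorithm in ℚ[u]:
  5u³ + 5u² - 5u - 380 = (5)(u³ + 3u² - 112) + (-10u² - 5u + 180)
  u³ + 3u² - 112 = (-(1/10)u - 1/4)(-10u² - 5u + 180) + ((67/4)u - 67)
  -10u² - 5u + 180 = (-(40/67)u - 180/67)((67/4)u - 67) + (0)
Last nonzero remainder: (67/4)u - 67. Dividing through by 67/4 gives the monic gcd u - 4.
Cancel u - 4 from numerator and denominator to get the reduced form.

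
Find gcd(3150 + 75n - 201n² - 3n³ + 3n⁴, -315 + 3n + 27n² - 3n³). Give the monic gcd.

By polynomial division,
  3n⁴ - 3n³ - 201n² + 75n + 3150 = (-n - 8)(-3n³ + 27n² + 3n - 315) + (18n² - 216n + 630)
  -3n³ + 27n² + 3n - 315 = (-(1/6)n - 1/2)(18n² - 216n + 630) + (0)
Last nonzero remainder: 18n² - 216n + 630. Dividing through by 18 gives the monic gcd n² - 12n + 35.

35 - 12n + n²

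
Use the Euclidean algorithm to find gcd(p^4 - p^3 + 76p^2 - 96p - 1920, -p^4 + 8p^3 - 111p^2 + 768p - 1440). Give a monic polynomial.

Repeated division with remainder:
  p^4 - p^3 + 76p^2 - 96p - 1920 = (-1)(-p^4 + 8p^3 - 111p^2 + 768p - 1440) + (7p^3 - 35p^2 + 672p - 3360)
  -p^4 + 8p^3 - 111p^2 + 768p - 1440 = (-(1/7)p + 3/7)(7p^3 - 35p^2 + 672p - 3360) + (0)
Last nonzero remainder: 7p^3 - 35p^2 + 672p - 3360. Dividing through by 7 gives the monic gcd p^3 - 5p^2 + 96p - 480.

p^3 - 5p^2 + 96p - 480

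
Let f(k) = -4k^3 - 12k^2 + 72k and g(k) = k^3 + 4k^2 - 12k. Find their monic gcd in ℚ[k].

k^2 + 6k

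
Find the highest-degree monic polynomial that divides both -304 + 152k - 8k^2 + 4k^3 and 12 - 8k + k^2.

-2 + k

Apply the Euclidean algorithm:
  4k^3 - 8k^2 + 152k - 304 = (4k + 24)(k^2 - 8k + 12) + (296k - 592)
  k^2 - 8k + 12 = ((1/296)k - 3/148)(296k - 592) + (0)
Last nonzero remainder: 296k - 592. Dividing through by 296 gives the monic gcd k - 2.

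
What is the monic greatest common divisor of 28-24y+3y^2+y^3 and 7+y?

7+y

Apply the Euclidean algorithm:
  y^3+3y^2-24y+28 = (y^2-4y+4)(y+7) + (0)
The last nonzero remainder y+7 is already monic.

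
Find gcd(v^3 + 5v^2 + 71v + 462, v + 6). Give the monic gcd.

v + 6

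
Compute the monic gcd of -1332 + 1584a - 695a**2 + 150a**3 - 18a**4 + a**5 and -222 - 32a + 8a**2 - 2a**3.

Apply the Euclidean algorithm:
  a**5 - 18a**4 + 150a**3 - 695a**2 + 1584a - 1332 = (-(1/2)a**2 + 7a - 39)(-2a**3 + 8a**2 - 32a - 222) + (-270a**2 + 1890a - 9990)
  -2a**3 + 8a**2 - 32a - 222 = ((1/135)a + 1/45)(-270a**2 + 1890a - 9990) + (0)
Last nonzero remainder: -270a**2 + 1890a - 9990. Dividing through by -270 gives the monic gcd a**2 - 7a + 37.

37 - 7a + a**2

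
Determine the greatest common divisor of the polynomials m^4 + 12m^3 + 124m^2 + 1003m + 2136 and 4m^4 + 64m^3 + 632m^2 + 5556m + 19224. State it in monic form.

m^2 + m + 89

Repeated division with remainder:
  m^4 + 12m^3 + 124m^2 + 1003m + 2136 = (1/4)(4m^4 + 64m^3 + 632m^2 + 5556m + 19224) + (-4m^3 - 34m^2 - 386m - 2670)
  4m^4 + 64m^3 + 632m^2 + 5556m + 19224 = (-m - 15/2)(-4m^3 - 34m^2 - 386m - 2670) + (-9m^2 - 9m - 801)
  -4m^3 - 34m^2 - 386m - 2670 = ((4/9)m + 10/3)(-9m^2 - 9m - 801) + (0)
Last nonzero remainder: -9m^2 - 9m - 801. Dividing through by -9 gives the monic gcd m^2 + m + 89.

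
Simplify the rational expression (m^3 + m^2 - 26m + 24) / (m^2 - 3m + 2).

(m^2 + 2m - 24)/(m - 2)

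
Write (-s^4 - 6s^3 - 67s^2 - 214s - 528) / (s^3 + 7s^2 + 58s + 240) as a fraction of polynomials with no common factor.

By polynomial division,
  -s^4 - 6s^3 - 67s^2 - 214s - 528 = (-s + 1)(s^3 + 7s^2 + 58s + 240) + (-16s^2 - 32s - 768)
  s^3 + 7s^2 + 58s + 240 = (-(1/16)s - 5/16)(-16s^2 - 32s - 768) + (0)
Last nonzero remainder: -16s^2 - 32s - 768. Dividing through by -16 gives the monic gcd s^2 + 2s + 48.
Cancel s^2 + 2s + 48 from numerator and denominator to get the reduced form.

(-s^2 - 4s - 11)/(s + 5)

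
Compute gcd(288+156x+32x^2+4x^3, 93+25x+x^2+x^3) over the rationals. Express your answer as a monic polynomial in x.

Repeated division with remainder:
  4x^3+32x^2+156x+288 = (4)(x^3+x^2+25x+93) + (28x^2+56x−84)
  x^3+x^2+25x+93 = ((1/28)x−1/28)(28x^2+56x−84) + (30x+90)
  28x^2+56x−84 = ((14/15)x−14/15)(30x+90) + (0)
Last nonzero remainder: 30x+90. Dividing through by 30 gives the monic gcd x+3.

3+x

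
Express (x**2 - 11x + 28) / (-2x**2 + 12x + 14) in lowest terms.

Apply the Euclidean algorithm:
  x**2 - 11x + 28 = (-1/2)(-2x**2 + 12x + 14) + (-5x + 35)
  -2x**2 + 12x + 14 = ((2/5)x + 2/5)(-5x + 35) + (0)
Last nonzero remainder: -5x + 35. Dividing through by -5 gives the monic gcd x - 7.
Cancel x - 7 from numerator and denominator to get the reduced form.

(-x + 4)/(2x + 2)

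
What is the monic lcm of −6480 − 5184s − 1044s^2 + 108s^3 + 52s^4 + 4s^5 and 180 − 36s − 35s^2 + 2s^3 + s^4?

3240 + 972s − 774s^2 − 315s^3 + s^4 + 11s^5 + s^6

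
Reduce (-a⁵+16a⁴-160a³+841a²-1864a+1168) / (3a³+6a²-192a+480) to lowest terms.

(-a³+8a²-80a+73)/(3a+30)

Apply the Euclidean algorithm:
  -a⁵+16a⁴-160a³+841a²-1864a+1168 = (-(1/3)a²+6a-260/3)(3a³+6a²-192a+480) + (2673a²-21384a+42768)
  3a³+6a²-192a+480 = ((1/891)a+10/891)(2673a²-21384a+42768) + (0)
Last nonzero remainder: 2673a²-21384a+42768. Dividing through by 2673 gives the monic gcd a²-8a+16.
Cancel a²-8a+16 from numerator and denominator to get the reduced form.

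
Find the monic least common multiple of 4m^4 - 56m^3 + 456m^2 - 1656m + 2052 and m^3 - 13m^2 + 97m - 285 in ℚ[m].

m^5 - 19m^4 + 184m^3 - 984m^2 + 2583m - 2565

By polynomial division,
  4m^4 - 56m^3 + 456m^2 - 1656m + 2052 = (4m - 4)(m^3 - 13m^2 + 97m - 285) + (16m^2 - 128m + 912)
  m^3 - 13m^2 + 97m - 285 = ((1/16)m - 5/16)(16m^2 - 128m + 912) + (0)
Last nonzero remainder: 16m^2 - 128m + 912. Dividing through by 16 gives the monic gcd m^2 - 8m + 57.
Then lcm(f, g) = f·g / gcd(f, g); expanding and making the result monic gives the answer.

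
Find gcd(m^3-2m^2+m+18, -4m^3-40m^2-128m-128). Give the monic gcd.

m+2

By polynomial division,
  m^3-2m^2+m+18 = (-1/4)(-4m^3-40m^2-128m-128) + (-12m^2-31m-14)
  -4m^3-40m^2-128m-128 = ((1/3)m+89/36)(-12m^2-31m-14) + (-(1681/36)m-1681/18)
  -12m^2-31m-14 = ((432/1681)m+252/1681)(-(1681/36)m-1681/18) + (0)
Last nonzero remainder: -(1681/36)m-1681/18. Dividing through by -1681/36 gives the monic gcd m+2.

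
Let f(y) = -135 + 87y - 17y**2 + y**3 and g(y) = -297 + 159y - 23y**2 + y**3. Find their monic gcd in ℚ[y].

27 - 12y + y**2

Euclidean algorithm in ℚ[y]:
  y**3 - 17y**2 + 87y - 135 = (y**3 - 23y**2 + 159y - 297) + (6y**2 - 72y + 162)
  y**3 - 23y**2 + 159y - 297 = ((1/6)y - 11/6)(6y**2 - 72y + 162) + (0)
Last nonzero remainder: 6y**2 - 72y + 162. Dividing through by 6 gives the monic gcd y**2 - 12y + 27.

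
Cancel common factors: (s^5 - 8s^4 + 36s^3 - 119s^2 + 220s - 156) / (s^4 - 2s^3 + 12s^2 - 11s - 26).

(s^2 - 5s + 6)/(s + 1)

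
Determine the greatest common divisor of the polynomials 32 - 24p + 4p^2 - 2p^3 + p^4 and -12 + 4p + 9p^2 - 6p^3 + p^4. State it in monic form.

4 - 4p + p^2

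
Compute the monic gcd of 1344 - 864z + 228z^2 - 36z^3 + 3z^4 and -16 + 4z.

Repeated division with remainder:
  3z^4 - 36z^3 + 228z^2 - 864z + 1344 = ((3/4)z^3 - 6z^2 + 33z - 84)(4z - 16) + (0)
Last nonzero remainder: 4z - 16. Dividing through by 4 gives the monic gcd z - 4.

-4 + z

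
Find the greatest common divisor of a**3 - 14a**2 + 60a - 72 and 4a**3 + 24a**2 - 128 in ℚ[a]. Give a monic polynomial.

a - 2

Repeated division with remainder:
  a**3 - 14a**2 + 60a - 72 = (1/4)(4a**3 + 24a**2 - 128) + (-20a**2 + 60a - 40)
  4a**3 + 24a**2 - 128 = (-(1/5)a - 9/5)(-20a**2 + 60a - 40) + (100a - 200)
  -20a**2 + 60a - 40 = (-(1/5)a + 1/5)(100a - 200) + (0)
Last nonzero remainder: 100a - 200. Dividing through by 100 gives the monic gcd a - 2.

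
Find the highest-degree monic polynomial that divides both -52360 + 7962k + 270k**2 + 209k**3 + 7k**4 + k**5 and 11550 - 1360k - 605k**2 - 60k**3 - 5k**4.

110 + 8k + k**2

By polynomial division,
  k**5 + 7k**4 + 209k**3 + 270k**2 + 7962k - 52360 = (-(1/5)k + 1)(-5k**4 - 60k**3 - 605k**2 - 1360k + 11550) + (148k**3 + 603k**2 + 11632k - 63910)
  -5k**4 - 60k**3 - 605k**2 - 1360k + 11550 = (-(5/148)k - 5865/21904)(148k**3 + 603k**2 + 11632k - 63910) + (-(1107645/21904)k**2 - (1107645/2738)k - 60920475/10952)
  148k**3 + 603k**2 + 11632k - 63910 = (-(3241792/1107645)k + 1818032/158235)(-(1107645/21904)k**2 - (1107645/2738)k - 60920475/10952) + (0)
Last nonzero remainder: -(1107645/21904)k**2 - (1107645/2738)k - 60920475/10952. Dividing through by -1107645/21904 gives the monic gcd k**2 + 8k + 110.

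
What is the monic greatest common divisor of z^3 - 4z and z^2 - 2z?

z^2 - 2z

Repeated division with remainder:
  z^3 - 4z = (z + 2)(z^2 - 2z) + (0)
The last nonzero remainder z^2 - 2z is already monic.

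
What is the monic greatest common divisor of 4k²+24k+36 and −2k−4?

1

Apply the Euclidean algorithm:
  4k²+24k+36 = (−2k−8)(−2k−4) + (4)
  −2k−4 = (−(1/2)k−1)(4) + (0)
The last nonzero remainder is the constant 4, so the polynomials are coprime and gcd = 1.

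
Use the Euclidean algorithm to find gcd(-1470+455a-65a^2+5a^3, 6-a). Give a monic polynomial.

-6+a

Euclidean algorithm in ℚ[a]:
  5a^3-65a^2+455a-1470 = (-5a^2+35a-245)(-a+6) + (0)
Last nonzero remainder: -a+6. Dividing through by -1 gives the monic gcd a-6.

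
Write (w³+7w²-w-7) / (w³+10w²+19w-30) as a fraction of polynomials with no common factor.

Euclidean algorithm in ℚ[w]:
  w³+7w²-w-7 = (w³+10w²+19w-30) + (-3w²-20w+23)
  w³+10w²+19w-30 = (-(1/3)w-10/9)(-3w²-20w+23) + ((40/9)w-40/9)
  -3w²-20w+23 = (-(27/40)w-207/40)((40/9)w-40/9) + (0)
Last nonzero remainder: (40/9)w-40/9. Dividing through by 40/9 gives the monic gcd w-1.
Cancel w-1 from numerator and denominator to get the reduced form.

(w²+8w+7)/(w²+11w+30)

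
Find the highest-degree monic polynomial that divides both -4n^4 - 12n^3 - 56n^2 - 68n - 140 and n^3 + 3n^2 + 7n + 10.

n^2 + n + 5

Repeated division with remainder:
  -4n^4 - 12n^3 - 56n^2 - 68n - 140 = (-4n)(n^3 + 3n^2 + 7n + 10) + (-28n^2 - 28n - 140)
  n^3 + 3n^2 + 7n + 10 = (-(1/28)n - 1/14)(-28n^2 - 28n - 140) + (0)
Last nonzero remainder: -28n^2 - 28n - 140. Dividing through by -28 gives the monic gcd n^2 + n + 5.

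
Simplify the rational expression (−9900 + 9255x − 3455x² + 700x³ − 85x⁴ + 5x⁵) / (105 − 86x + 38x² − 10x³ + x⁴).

Repeated division with remainder:
  5x⁵ − 85x⁴ + 700x³ − 3455x² + 9255x − 9900 = (5x − 35)(x⁴ − 10x³ + 38x² − 86x + 105) + (160x³ − 1695x² + 5720x − 6225)
  x⁴ − 10x³ + 38x² − 86x + 105 = ((1/160)x + 19/5120)(160x³ − 1695x² + 5720x − 6225) + ((8745/1024)x² − (8745/128)x + 131175/1024)
  160x³ − 1695x² + 5720x − 6225 = ((32768/1749)x − 84992/1749)((8745/1024)x² − (8745/128)x + 131175/1024) + (0)
Last nonzero remainder: (8745/1024)x² − (8745/128)x + 131175/1024. Dividing through by 8745/1024 gives the monic gcd x² − 8x + 15.
Cancel x² − 8x + 15 from numerator and denominator to get the reduced form.

(−660 + 265x − 45x² + 5x³)/(7 − 2x + x²)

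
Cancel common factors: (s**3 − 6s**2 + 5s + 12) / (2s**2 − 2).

(s**2 − 7s + 12)/(2s − 2)

Repeated division with remainder:
  s**3 − 6s**2 + 5s + 12 = ((1/2)s − 3)(2s**2 − 2) + (6s + 6)
  2s**2 − 2 = ((1/3)s − 1/3)(6s + 6) + (0)
Last nonzero remainder: 6s + 6. Dividing through by 6 gives the monic gcd s + 1.
Cancel s + 1 from numerator and denominator to get the reduced form.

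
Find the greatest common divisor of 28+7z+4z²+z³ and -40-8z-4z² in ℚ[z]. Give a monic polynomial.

Repeated division with remainder:
  z³+4z²+7z+28 = (-(1/4)z-1/2)(-4z²-8z-40) + (-7z+8)
  -4z²-8z-40 = ((4/7)z+88/49)(-7z+8) + (-2664/49)
  -7z+8 = ((343/2664)z-49/333)(-2664/49) + (0)
The last nonzero remainder is the constant -2664/49, so the polynomials are coprime and gcd = 1.

1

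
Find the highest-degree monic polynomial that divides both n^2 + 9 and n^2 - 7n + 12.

Euclidean algorithm in ℚ[n]:
  n^2 + 9 = (n^2 - 7n + 12) + (7n - 3)
  n^2 - 7n + 12 = ((1/7)n - 46/49)(7n - 3) + (450/49)
  7n - 3 = ((343/450)n - 49/150)(450/49) + (0)
The last nonzero remainder is the constant 450/49, so the polynomials are coprime and gcd = 1.

1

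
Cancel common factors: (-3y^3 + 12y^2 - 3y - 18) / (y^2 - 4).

(-3y^2 + 6y + 9)/(y + 2)

By polynomial division,
  -3y^3 + 12y^2 - 3y - 18 = (-3y + 12)(y^2 - 4) + (-15y + 30)
  y^2 - 4 = (-(1/15)y - 2/15)(-15y + 30) + (0)
Last nonzero remainder: -15y + 30. Dividing through by -15 gives the monic gcd y - 2.
Cancel y - 2 from numerator and denominator to get the reduced form.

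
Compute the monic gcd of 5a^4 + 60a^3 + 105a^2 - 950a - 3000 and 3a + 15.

By polynomial division,
  5a^4 + 60a^3 + 105a^2 - 950a - 3000 = ((5/3)a^3 + (35/3)a^2 - (70/3)a - 200)(3a + 15) + (0)
Last nonzero remainder: 3a + 15. Dividing through by 3 gives the monic gcd a + 5.

a + 5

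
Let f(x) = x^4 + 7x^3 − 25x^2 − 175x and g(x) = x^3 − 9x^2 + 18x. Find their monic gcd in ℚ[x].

x

Apply the Euclidean algorithm:
  x^4 + 7x^3 − 25x^2 − 175x = (x + 16)(x^3 − 9x^2 + 18x) + (101x^2 − 463x)
  x^3 − 9x^2 + 18x = ((1/101)x − 446/10201)(101x^2 − 463x) + (−(22880/10201)x)
  101x^2 − 463x = (−(1030301/22880)x + 4723063/22880)(−(22880/10201)x) + (0)
Last nonzero remainder: −(22880/10201)x. Dividing through by −22880/10201 gives the monic gcd x.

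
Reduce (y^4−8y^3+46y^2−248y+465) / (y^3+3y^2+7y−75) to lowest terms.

(y^3−5y^2+31y−155)/(y^2+6y+25)

Repeated division with remainder:
  y^4−8y^3+46y^2−248y+465 = (y−11)(y^3+3y^2+7y−75) + (72y^2−96y−360)
  y^3+3y^2+7y−75 = ((1/72)y+13/216)(72y^2−96y−360) + ((160/9)y−160/3)
  72y^2−96y−360 = ((81/20)y+27/4)((160/9)y−160/3) + (0)
Last nonzero remainder: (160/9)y−160/3. Dividing through by 160/9 gives the monic gcd y−3.
Cancel y−3 from numerator and denominator to get the reduced form.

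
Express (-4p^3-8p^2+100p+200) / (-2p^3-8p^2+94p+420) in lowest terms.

By polynomial division,
  -4p^3-8p^2+100p+200 = (2)(-2p^3-8p^2+94p+420) + (8p^2-88p-640)
  -2p^3-8p^2+94p+420 = (-(1/4)p-15/4)(8p^2-88p-640) + (-396p-1980)
  8p^2-88p-640 = (-(2/99)p+32/99)(-396p-1980) + (0)
Last nonzero remainder: -396p-1980. Dividing through by -396 gives the monic gcd p+5.
Cancel p+5 from numerator and denominator to get the reduced form.

(2p^2-6p-20)/(p^2-p-42)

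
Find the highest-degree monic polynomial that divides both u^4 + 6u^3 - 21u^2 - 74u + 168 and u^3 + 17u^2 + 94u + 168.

u^2 + 11u + 28

Euclidean algorithm in ℚ[u]:
  u^4 + 6u^3 - 21u^2 - 74u + 168 = (u - 11)(u^3 + 17u^2 + 94u + 168) + (72u^2 + 792u + 2016)
  u^3 + 17u^2 + 94u + 168 = ((1/72)u + 1/12)(72u^2 + 792u + 2016) + (0)
Last nonzero remainder: 72u^2 + 792u + 2016. Dividing through by 72 gives the monic gcd u^2 + 11u + 28.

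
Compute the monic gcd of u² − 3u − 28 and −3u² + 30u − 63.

Apply the Euclidean algorithm:
  u² − 3u − 28 = (−1/3)(−3u² + 30u − 63) + (7u − 49)
  −3u² + 30u − 63 = (−(3/7)u + 9/7)(7u − 49) + (0)
Last nonzero remainder: 7u − 49. Dividing through by 7 gives the monic gcd u − 7.

u − 7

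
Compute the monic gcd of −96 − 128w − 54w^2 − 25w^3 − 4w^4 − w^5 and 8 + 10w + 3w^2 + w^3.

Euclidean algorithm in ℚ[w]:
  −w^5 − 4w^4 − 25w^3 − 54w^2 − 128w − 96 = (−w^2 − w − 12)(w^3 + 3w^2 + 10w + 8) + (0)
The last nonzero remainder w^3 + 3w^2 + 10w + 8 is already monic.

8 + 10w + 3w^2 + w^3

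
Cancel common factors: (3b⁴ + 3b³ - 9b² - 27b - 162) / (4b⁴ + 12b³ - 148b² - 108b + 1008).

(3b² + 3b + 18)/(4b² + 12b - 112)

Apply the Euclidean algorithm:
  3b⁴ + 3b³ - 9b² - 27b - 162 = (3/4)(4b⁴ + 12b³ - 148b² - 108b + 1008) + (-6b³ + 102b² + 54b - 918)
  4b⁴ + 12b³ - 148b² - 108b + 1008 = (-(2/3)b - 40/3)(-6b³ + 102b² + 54b - 918) + (1248b² - 11232)
  -6b³ + 102b² + 54b - 918 = (-(1/208)b + 17/208)(1248b² - 11232) + (0)
Last nonzero remainder: 1248b² - 11232. Dividing through by 1248 gives the monic gcd b² - 9.
Cancel b² - 9 from numerator and denominator to get the reduced form.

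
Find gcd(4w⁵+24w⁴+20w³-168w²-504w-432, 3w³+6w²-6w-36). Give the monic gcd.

w²+4w+6

Repeated division with remainder:
  4w⁵+24w⁴+20w³-168w²-504w-432 = ((4/3)w²+(16/3)w-4/3)(3w³+6w²-6w-36) + (-80w²-320w-480)
  3w³+6w²-6w-36 = (-(3/80)w+3/40)(-80w²-320w-480) + (0)
Last nonzero remainder: -80w²-320w-480. Dividing through by -80 gives the monic gcd w²+4w+6.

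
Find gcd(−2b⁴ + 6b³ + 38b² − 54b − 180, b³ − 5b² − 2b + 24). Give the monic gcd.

Repeated division with remainder:
  −2b⁴ + 6b³ + 38b² − 54b − 180 = (−2b − 4)(b³ − 5b² − 2b + 24) + (14b² − 14b − 84)
  b³ − 5b² − 2b + 24 = ((1/14)b − 2/7)(14b² − 14b − 84) + (0)
Last nonzero remainder: 14b² − 14b − 84. Dividing through by 14 gives the monic gcd b² − b − 6.

b² − b − 6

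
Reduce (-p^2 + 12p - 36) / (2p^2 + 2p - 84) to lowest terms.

(-p + 6)/(2p + 14)

Apply the Euclidean algorithm:
  -p^2 + 12p - 36 = (-1/2)(2p^2 + 2p - 84) + (13p - 78)
  2p^2 + 2p - 84 = ((2/13)p + 14/13)(13p - 78) + (0)
Last nonzero remainder: 13p - 78. Dividing through by 13 gives the monic gcd p - 6.
Cancel p - 6 from numerator and denominator to get the reduced form.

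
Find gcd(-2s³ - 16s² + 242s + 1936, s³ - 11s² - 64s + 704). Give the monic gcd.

By polynomial division,
  -2s³ - 16s² + 242s + 1936 = (-2)(s³ - 11s² - 64s + 704) + (-38s² + 114s + 3344)
  s³ - 11s² - 64s + 704 = (-(1/38)s + 4/19)(-38s² + 114s + 3344) + (0)
Last nonzero remainder: -38s² + 114s + 3344. Dividing through by -38 gives the monic gcd s² - 3s - 88.

s² - 3s - 88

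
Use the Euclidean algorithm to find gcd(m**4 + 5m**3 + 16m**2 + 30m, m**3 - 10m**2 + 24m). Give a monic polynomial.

By polynomial division,
  m**4 + 5m**3 + 16m**2 + 30m = (m + 15)(m**3 - 10m**2 + 24m) + (142m**2 - 330m)
  m**3 - 10m**2 + 24m = ((1/142)m - 545/10082)(142m**2 - 330m) + ((31059/5041)m)
  142m**2 - 330m = ((715822/31059)m - 554510/10353)((31059/5041)m) + (0)
Last nonzero remainder: (31059/5041)m. Dividing through by 31059/5041 gives the monic gcd m.

m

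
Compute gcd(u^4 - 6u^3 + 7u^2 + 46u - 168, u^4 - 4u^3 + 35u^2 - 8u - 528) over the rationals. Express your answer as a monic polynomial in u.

u^2 - u - 12

By polynomial division,
  u^4 - 6u^3 + 7u^2 + 46u - 168 = (u^4 - 4u^3 + 35u^2 - 8u - 528) + (-2u^3 - 28u^2 + 54u + 360)
  u^4 - 4u^3 + 35u^2 - 8u - 528 = (-(1/2)u + 9)(-2u^3 - 28u^2 + 54u + 360) + (314u^2 - 314u - 3768)
  -2u^3 - 28u^2 + 54u + 360 = (-(1/157)u - 15/157)(314u^2 - 314u - 3768) + (0)
Last nonzero remainder: 314u^2 - 314u - 3768. Dividing through by 314 gives the monic gcd u^2 - u - 12.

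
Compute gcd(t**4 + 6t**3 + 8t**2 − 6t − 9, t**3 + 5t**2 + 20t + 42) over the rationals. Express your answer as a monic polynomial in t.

t + 3

Euclidean algorithm in ℚ[t]:
  t**4 + 6t**3 + 8t**2 − 6t − 9 = (t + 1)(t**3 + 5t**2 + 20t + 42) + (−17t**2 − 68t − 51)
  t**3 + 5t**2 + 20t + 42 = (−(1/17)t − 1/17)(−17t**2 − 68t − 51) + (13t + 39)
  −17t**2 − 68t − 51 = (−(17/13)t − 17/13)(13t + 39) + (0)
Last nonzero remainder: 13t + 39. Dividing through by 13 gives the monic gcd t + 3.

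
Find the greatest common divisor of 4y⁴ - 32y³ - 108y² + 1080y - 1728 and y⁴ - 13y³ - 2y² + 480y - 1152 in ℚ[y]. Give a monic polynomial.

By polynomial division,
  4y⁴ - 32y³ - 108y² + 1080y - 1728 = (4)(y⁴ - 13y³ - 2y² + 480y - 1152) + (20y³ - 100y² - 840y + 2880)
  y⁴ - 13y³ - 2y² + 480y - 1152 = ((1/20)y - 2/5)(20y³ - 100y² - 840y + 2880) + (0)
Last nonzero remainder: 20y³ - 100y² - 840y + 2880. Dividing through by 20 gives the monic gcd y³ - 5y² - 42y + 144.

y³ - 5y² - 42y + 144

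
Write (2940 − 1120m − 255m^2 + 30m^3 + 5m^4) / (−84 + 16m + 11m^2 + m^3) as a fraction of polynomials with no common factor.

Apply the Euclidean algorithm:
  5m^4 + 30m^3 − 255m^2 − 1120m + 2940 = (5m − 25)(m^3 + 11m^2 + 16m − 84) + (−60m^2 − 300m + 840)
  m^3 + 11m^2 + 16m − 84 = (−(1/60)m − 1/10)(−60m^2 − 300m + 840) + (0)
Last nonzero remainder: −60m^2 − 300m + 840. Dividing through by −60 gives the monic gcd m^2 + 5m − 14.
Cancel m^2 + 5m − 14 from numerator and denominator to get the reduced form.

(−210 + 5m + 5m^2)/(6 + m)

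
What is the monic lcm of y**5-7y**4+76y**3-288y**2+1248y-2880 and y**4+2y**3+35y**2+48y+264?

Apply the Euclidean algorithm:
  y**5-7y**4+76y**3-288y**2+1248y-2880 = (y-9)(y**4+2y**3+35y**2+48y+264) + (59y**3-21y**2+1416y-504)
  y**4+2y**3+35y**2+48y+264 = ((1/59)y+139/3481)(59y**3-21y**2+1416y-504) + ((41210/3481)y**2+989040/3481)
  59y**3-21y**2+1416y-504 = ((205379/41210)y-73101/41210)((41210/3481)y**2+989040/3481) + (0)
Last nonzero remainder: (41210/3481)y**2+989040/3481. Dividing through by 41210/3481 gives the monic gcd y**2+24.
Then lcm(f, g) = f·g / gcd(f, g); expanding and making the result monic gives the answer.

y**7-5y**6+73y**5-213y**4+1508y**3-3552y**2+7968y-31680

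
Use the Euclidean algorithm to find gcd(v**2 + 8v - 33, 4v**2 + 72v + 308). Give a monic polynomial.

Apply the Euclidean algorithm:
  v**2 + 8v - 33 = (1/4)(4v**2 + 72v + 308) + (-10v - 110)
  4v**2 + 72v + 308 = (-(2/5)v - 14/5)(-10v - 110) + (0)
Last nonzero remainder: -10v - 110. Dividing through by -10 gives the monic gcd v + 11.

v + 11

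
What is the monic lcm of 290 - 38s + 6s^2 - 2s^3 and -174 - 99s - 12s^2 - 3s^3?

-290 - 107s + 13s^2 - s^3 + s^4

Apply the Euclidean algorithm:
  -2s^3 + 6s^2 - 38s + 290 = (2/3)(-3s^3 - 12s^2 - 99s - 174) + (14s^2 + 28s + 406)
  -3s^3 - 12s^2 - 99s - 174 = (-(3/14)s - 3/7)(14s^2 + 28s + 406) + (0)
Last nonzero remainder: 14s^2 + 28s + 406. Dividing through by 14 gives the monic gcd s^2 + 2s + 29.
Then lcm(f, g) = f·g / gcd(f, g); expanding and making the result monic gives the answer.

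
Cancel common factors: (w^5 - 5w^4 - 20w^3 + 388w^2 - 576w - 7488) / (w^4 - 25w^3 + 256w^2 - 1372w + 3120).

Repeated division with remainder:
  w^5 - 5w^4 - 20w^3 + 388w^2 - 576w - 7488 = (w + 20)(w^4 - 25w^3 + 256w^2 - 1372w + 3120) + (224w^3 - 3360w^2 + 23744w - 69888)
  w^4 - 25w^3 + 256w^2 - 1372w + 3120 = ((1/224)w - 5/112)(224w^3 - 3360w^2 + 23744w - 69888) + (0)
Last nonzero remainder: 224w^3 - 3360w^2 + 23744w - 69888. Dividing through by 224 gives the monic gcd w^3 - 15w^2 + 106w - 312.
Cancel w^3 - 15w^2 + 106w - 312 from numerator and denominator to get the reduced form.

(w^2 + 10w + 24)/(w - 10)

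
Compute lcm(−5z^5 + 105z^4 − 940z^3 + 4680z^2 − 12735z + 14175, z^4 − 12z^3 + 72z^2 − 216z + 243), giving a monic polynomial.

z^6 − 24z^5 + 251z^4 − 1500z^3 + 5355z^2 − 10476z + 8505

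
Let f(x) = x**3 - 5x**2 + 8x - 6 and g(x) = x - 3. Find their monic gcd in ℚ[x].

x - 3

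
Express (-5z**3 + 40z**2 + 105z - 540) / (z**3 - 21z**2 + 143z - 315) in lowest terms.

(-5z**2 - 5z + 60)/(z**2 - 12z + 35)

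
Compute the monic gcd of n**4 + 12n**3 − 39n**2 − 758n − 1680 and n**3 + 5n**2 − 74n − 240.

n**3 + 5n**2 − 74n − 240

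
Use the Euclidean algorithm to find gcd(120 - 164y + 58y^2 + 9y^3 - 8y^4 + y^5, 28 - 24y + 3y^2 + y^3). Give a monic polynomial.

4 - 4y + y^2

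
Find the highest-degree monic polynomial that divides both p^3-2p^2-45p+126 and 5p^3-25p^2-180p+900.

p-6

Repeated division with remainder:
  p^3-2p^2-45p+126 = (1/5)(5p^3-25p^2-180p+900) + (3p^2-9p-54)
  5p^3-25p^2-180p+900 = ((5/3)p-10/3)(3p^2-9p-54) + (-120p+720)
  3p^2-9p-54 = (-(1/40)p-3/40)(-120p+720) + (0)
Last nonzero remainder: -120p+720. Dividing through by -120 gives the monic gcd p-6.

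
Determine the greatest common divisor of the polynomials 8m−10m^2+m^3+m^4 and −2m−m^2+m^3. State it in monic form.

−2m+m^2

By polynomial division,
  m^4+m^3−10m^2+8m = (m+2)(m^3−m^2−2m) + (−6m^2+12m)
  m^3−m^2−2m = (−(1/6)m−1/6)(−6m^2+12m) + (0)
Last nonzero remainder: −6m^2+12m. Dividing through by −6 gives the monic gcd m^2−2m.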